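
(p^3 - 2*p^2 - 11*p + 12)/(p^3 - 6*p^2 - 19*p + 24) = (p - 4)/(p - 8)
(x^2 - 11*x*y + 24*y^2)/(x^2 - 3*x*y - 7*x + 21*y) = (x - 8*y)/(x - 7)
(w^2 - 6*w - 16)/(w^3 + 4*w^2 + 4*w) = (w - 8)/(w*(w + 2))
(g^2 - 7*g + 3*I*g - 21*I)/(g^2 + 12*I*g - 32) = (g^2 + g*(-7 + 3*I) - 21*I)/(g^2 + 12*I*g - 32)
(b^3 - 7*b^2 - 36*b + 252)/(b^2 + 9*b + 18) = (b^2 - 13*b + 42)/(b + 3)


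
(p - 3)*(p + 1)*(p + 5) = p^3 + 3*p^2 - 13*p - 15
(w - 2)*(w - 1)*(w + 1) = w^3 - 2*w^2 - w + 2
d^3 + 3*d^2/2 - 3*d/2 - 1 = (d - 1)*(d + 1/2)*(d + 2)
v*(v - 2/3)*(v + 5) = v^3 + 13*v^2/3 - 10*v/3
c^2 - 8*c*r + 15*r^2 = (c - 5*r)*(c - 3*r)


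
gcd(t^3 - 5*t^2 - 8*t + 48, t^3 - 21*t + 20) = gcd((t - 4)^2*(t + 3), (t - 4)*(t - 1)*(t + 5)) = t - 4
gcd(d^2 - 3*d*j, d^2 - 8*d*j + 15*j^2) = d - 3*j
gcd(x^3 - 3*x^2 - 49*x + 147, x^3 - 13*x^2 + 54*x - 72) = x - 3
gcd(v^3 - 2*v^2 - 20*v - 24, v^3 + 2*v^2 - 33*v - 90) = v - 6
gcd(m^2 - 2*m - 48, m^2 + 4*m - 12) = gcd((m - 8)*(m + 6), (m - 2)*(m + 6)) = m + 6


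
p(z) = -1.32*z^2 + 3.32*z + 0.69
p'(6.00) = -12.52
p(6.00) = -26.91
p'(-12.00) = 35.00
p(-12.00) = -229.23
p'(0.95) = 0.81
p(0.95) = 2.65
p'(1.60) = -0.90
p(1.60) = 2.62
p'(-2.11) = 8.89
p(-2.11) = -12.19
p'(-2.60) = 10.18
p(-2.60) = -16.87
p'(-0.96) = 5.85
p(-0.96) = -3.71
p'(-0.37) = 4.30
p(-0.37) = -0.72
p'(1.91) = -1.72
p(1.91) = 2.22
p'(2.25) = -2.62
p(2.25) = 1.48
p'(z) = 3.32 - 2.64*z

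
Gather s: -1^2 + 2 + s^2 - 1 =s^2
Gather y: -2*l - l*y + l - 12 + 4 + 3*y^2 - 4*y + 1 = -l + 3*y^2 + y*(-l - 4) - 7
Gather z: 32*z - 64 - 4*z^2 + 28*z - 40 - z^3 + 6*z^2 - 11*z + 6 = -z^3 + 2*z^2 + 49*z - 98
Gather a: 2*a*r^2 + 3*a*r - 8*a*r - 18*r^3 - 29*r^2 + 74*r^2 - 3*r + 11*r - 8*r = a*(2*r^2 - 5*r) - 18*r^3 + 45*r^2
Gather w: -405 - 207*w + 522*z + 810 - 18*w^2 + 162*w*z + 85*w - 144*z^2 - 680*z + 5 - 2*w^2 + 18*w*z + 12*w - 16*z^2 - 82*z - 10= -20*w^2 + w*(180*z - 110) - 160*z^2 - 240*z + 400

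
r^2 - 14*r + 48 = (r - 8)*(r - 6)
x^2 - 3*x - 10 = (x - 5)*(x + 2)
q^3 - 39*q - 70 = (q - 7)*(q + 2)*(q + 5)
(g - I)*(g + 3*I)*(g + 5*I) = g^3 + 7*I*g^2 - 7*g + 15*I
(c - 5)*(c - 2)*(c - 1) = c^3 - 8*c^2 + 17*c - 10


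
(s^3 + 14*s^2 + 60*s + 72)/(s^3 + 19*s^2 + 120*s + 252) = (s + 2)/(s + 7)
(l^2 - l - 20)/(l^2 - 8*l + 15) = (l + 4)/(l - 3)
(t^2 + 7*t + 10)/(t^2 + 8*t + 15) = (t + 2)/(t + 3)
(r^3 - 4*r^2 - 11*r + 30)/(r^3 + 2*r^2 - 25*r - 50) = (r^2 + r - 6)/(r^2 + 7*r + 10)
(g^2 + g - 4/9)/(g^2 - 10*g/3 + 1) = (g + 4/3)/(g - 3)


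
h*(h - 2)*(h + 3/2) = h^3 - h^2/2 - 3*h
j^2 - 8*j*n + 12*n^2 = (j - 6*n)*(j - 2*n)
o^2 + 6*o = o*(o + 6)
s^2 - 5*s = s*(s - 5)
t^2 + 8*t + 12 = (t + 2)*(t + 6)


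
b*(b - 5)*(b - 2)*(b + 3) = b^4 - 4*b^3 - 11*b^2 + 30*b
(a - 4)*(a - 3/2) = a^2 - 11*a/2 + 6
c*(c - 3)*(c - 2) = c^3 - 5*c^2 + 6*c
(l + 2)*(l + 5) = l^2 + 7*l + 10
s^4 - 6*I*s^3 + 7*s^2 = s^2*(s - 7*I)*(s + I)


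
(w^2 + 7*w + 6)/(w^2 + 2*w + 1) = (w + 6)/(w + 1)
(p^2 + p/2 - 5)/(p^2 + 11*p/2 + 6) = (2*p^2 + p - 10)/(2*p^2 + 11*p + 12)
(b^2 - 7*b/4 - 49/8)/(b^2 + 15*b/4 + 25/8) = (8*b^2 - 14*b - 49)/(8*b^2 + 30*b + 25)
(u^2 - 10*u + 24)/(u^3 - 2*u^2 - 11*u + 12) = (u - 6)/(u^2 + 2*u - 3)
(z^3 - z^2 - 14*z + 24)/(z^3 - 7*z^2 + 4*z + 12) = (z^2 + z - 12)/(z^2 - 5*z - 6)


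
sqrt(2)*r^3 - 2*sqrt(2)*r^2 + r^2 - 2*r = r*(r - 2)*(sqrt(2)*r + 1)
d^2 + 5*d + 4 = (d + 1)*(d + 4)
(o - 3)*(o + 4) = o^2 + o - 12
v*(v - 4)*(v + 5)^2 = v^4 + 6*v^3 - 15*v^2 - 100*v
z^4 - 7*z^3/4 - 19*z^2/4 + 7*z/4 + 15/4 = (z - 3)*(z - 1)*(z + 1)*(z + 5/4)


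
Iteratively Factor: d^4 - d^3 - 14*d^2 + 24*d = (d)*(d^3 - d^2 - 14*d + 24) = d*(d + 4)*(d^2 - 5*d + 6) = d*(d - 3)*(d + 4)*(d - 2)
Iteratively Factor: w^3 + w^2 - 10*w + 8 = (w - 2)*(w^2 + 3*w - 4) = (w - 2)*(w - 1)*(w + 4)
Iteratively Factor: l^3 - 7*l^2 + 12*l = (l - 3)*(l^2 - 4*l) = l*(l - 3)*(l - 4)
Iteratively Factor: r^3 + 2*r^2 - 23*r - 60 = (r + 3)*(r^2 - r - 20) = (r - 5)*(r + 3)*(r + 4)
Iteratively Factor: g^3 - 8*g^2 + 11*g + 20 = (g - 4)*(g^2 - 4*g - 5) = (g - 5)*(g - 4)*(g + 1)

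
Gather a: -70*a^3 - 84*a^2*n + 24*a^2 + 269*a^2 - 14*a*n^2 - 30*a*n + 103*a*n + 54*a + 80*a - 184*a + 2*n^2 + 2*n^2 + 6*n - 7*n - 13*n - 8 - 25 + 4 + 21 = -70*a^3 + a^2*(293 - 84*n) + a*(-14*n^2 + 73*n - 50) + 4*n^2 - 14*n - 8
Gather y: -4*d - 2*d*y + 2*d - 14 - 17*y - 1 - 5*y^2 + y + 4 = -2*d - 5*y^2 + y*(-2*d - 16) - 11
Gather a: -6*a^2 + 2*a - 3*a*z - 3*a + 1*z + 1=-6*a^2 + a*(-3*z - 1) + z + 1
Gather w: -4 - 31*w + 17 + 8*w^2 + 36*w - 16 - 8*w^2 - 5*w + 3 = 0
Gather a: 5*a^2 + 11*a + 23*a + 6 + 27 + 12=5*a^2 + 34*a + 45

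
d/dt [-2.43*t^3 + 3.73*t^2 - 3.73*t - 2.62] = -7.29*t^2 + 7.46*t - 3.73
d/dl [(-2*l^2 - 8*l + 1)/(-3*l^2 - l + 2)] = (-22*l^2 - 2*l - 15)/(9*l^4 + 6*l^3 - 11*l^2 - 4*l + 4)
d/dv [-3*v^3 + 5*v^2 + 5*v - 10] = -9*v^2 + 10*v + 5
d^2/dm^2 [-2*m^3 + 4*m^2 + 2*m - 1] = 8 - 12*m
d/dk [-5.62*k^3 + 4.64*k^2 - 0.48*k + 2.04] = -16.86*k^2 + 9.28*k - 0.48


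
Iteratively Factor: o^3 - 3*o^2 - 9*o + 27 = (o - 3)*(o^2 - 9) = (o - 3)^2*(o + 3)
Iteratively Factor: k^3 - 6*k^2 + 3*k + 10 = (k - 2)*(k^2 - 4*k - 5) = (k - 5)*(k - 2)*(k + 1)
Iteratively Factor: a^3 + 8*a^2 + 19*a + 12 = (a + 1)*(a^2 + 7*a + 12) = (a + 1)*(a + 4)*(a + 3)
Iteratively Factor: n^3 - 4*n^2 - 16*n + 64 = (n - 4)*(n^2 - 16) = (n - 4)*(n + 4)*(n - 4)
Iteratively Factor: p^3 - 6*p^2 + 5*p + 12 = (p + 1)*(p^2 - 7*p + 12) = (p - 3)*(p + 1)*(p - 4)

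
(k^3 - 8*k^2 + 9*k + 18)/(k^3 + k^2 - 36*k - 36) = (k - 3)/(k + 6)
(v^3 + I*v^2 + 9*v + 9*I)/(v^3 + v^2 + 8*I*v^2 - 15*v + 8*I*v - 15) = (v^2 - 2*I*v + 3)/(v^2 + v*(1 + 5*I) + 5*I)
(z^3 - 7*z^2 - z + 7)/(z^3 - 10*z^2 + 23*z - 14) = (z + 1)/(z - 2)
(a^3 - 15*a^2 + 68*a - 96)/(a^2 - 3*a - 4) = (a^2 - 11*a + 24)/(a + 1)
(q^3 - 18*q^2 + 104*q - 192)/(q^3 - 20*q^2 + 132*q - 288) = (q - 4)/(q - 6)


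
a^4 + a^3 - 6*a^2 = a^2*(a - 2)*(a + 3)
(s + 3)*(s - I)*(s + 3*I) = s^3 + 3*s^2 + 2*I*s^2 + 3*s + 6*I*s + 9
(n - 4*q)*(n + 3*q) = n^2 - n*q - 12*q^2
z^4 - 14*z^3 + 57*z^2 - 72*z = z*(z - 8)*(z - 3)^2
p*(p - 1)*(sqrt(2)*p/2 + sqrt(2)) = sqrt(2)*p^3/2 + sqrt(2)*p^2/2 - sqrt(2)*p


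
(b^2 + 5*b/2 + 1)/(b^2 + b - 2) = (b + 1/2)/(b - 1)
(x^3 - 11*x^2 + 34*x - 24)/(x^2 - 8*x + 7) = (x^2 - 10*x + 24)/(x - 7)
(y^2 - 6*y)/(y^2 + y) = (y - 6)/(y + 1)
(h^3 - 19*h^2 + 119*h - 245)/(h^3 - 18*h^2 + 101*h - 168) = (h^2 - 12*h + 35)/(h^2 - 11*h + 24)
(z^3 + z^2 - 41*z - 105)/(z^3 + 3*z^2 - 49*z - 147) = (z + 5)/(z + 7)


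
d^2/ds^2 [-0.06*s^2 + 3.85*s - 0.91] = -0.120000000000000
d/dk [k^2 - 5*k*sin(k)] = -5*k*cos(k) + 2*k - 5*sin(k)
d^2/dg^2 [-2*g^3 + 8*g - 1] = -12*g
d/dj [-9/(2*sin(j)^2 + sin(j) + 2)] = 9*(4*sin(j) + 1)*cos(j)/(sin(j) - cos(2*j) + 3)^2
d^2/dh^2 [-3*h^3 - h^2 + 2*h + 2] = -18*h - 2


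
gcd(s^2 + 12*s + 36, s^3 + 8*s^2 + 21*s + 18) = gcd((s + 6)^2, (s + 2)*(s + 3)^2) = 1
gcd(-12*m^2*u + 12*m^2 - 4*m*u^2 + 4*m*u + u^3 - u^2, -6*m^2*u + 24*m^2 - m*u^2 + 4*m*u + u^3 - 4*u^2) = 2*m + u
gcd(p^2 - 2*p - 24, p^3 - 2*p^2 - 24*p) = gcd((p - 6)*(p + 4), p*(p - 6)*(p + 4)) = p^2 - 2*p - 24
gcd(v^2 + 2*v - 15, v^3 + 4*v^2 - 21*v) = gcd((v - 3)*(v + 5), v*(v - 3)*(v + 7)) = v - 3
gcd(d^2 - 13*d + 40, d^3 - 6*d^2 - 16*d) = d - 8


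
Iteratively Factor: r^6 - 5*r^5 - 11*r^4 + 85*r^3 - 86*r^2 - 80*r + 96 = (r - 4)*(r^5 - r^4 - 15*r^3 + 25*r^2 + 14*r - 24) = (r - 4)*(r - 3)*(r^4 + 2*r^3 - 9*r^2 - 2*r + 8) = (r - 4)*(r - 3)*(r + 1)*(r^3 + r^2 - 10*r + 8) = (r - 4)*(r - 3)*(r - 2)*(r + 1)*(r^2 + 3*r - 4) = (r - 4)*(r - 3)*(r - 2)*(r - 1)*(r + 1)*(r + 4)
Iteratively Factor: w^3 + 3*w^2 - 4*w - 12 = (w + 2)*(w^2 + w - 6) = (w - 2)*(w + 2)*(w + 3)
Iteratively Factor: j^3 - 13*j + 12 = (j - 1)*(j^2 + j - 12) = (j - 3)*(j - 1)*(j + 4)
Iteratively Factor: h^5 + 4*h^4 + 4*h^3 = (h)*(h^4 + 4*h^3 + 4*h^2) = h^2*(h^3 + 4*h^2 + 4*h) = h^3*(h^2 + 4*h + 4) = h^3*(h + 2)*(h + 2)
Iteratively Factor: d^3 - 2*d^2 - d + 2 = (d - 2)*(d^2 - 1) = (d - 2)*(d - 1)*(d + 1)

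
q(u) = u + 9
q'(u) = 1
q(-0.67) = 8.33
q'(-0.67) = 1.00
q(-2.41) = 6.59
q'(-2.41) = 1.00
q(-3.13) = 5.87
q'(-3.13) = 1.00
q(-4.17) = 4.83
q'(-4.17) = 1.00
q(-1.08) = 7.92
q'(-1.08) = 1.00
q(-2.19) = 6.81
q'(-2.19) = 1.00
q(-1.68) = 7.32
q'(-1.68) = 1.00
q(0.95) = 9.95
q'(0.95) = 1.00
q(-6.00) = 3.00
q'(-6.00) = 1.00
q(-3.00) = 6.00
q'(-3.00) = 1.00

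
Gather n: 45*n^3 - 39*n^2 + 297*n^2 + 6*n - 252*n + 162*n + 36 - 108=45*n^3 + 258*n^2 - 84*n - 72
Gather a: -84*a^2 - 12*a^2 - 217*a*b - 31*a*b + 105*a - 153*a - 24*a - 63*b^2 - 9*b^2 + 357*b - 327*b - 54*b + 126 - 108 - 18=-96*a^2 + a*(-248*b - 72) - 72*b^2 - 24*b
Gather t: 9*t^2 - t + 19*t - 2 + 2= 9*t^2 + 18*t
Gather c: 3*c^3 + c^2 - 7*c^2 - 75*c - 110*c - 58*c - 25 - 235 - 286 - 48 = 3*c^3 - 6*c^2 - 243*c - 594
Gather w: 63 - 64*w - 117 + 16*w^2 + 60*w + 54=16*w^2 - 4*w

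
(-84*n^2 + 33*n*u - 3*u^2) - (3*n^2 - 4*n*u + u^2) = -87*n^2 + 37*n*u - 4*u^2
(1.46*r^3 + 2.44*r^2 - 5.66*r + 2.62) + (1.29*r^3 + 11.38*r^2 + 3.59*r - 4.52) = 2.75*r^3 + 13.82*r^2 - 2.07*r - 1.9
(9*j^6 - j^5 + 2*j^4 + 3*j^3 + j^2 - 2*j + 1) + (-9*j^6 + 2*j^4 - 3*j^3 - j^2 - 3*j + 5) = -j^5 + 4*j^4 - 5*j + 6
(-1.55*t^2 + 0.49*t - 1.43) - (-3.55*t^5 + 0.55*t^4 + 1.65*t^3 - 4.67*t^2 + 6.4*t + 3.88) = 3.55*t^5 - 0.55*t^4 - 1.65*t^3 + 3.12*t^2 - 5.91*t - 5.31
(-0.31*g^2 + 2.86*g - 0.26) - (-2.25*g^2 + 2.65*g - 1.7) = 1.94*g^2 + 0.21*g + 1.44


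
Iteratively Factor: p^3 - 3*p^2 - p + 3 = (p - 1)*(p^2 - 2*p - 3) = (p - 1)*(p + 1)*(p - 3)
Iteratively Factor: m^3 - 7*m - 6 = (m + 1)*(m^2 - m - 6) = (m + 1)*(m + 2)*(m - 3)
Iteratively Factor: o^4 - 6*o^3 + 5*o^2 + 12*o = (o - 4)*(o^3 - 2*o^2 - 3*o) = (o - 4)*(o + 1)*(o^2 - 3*o) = o*(o - 4)*(o + 1)*(o - 3)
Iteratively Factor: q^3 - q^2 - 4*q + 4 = (q - 1)*(q^2 - 4) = (q - 1)*(q + 2)*(q - 2)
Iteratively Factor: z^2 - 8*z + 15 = (z - 5)*(z - 3)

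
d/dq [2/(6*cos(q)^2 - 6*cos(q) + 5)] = 12*(-sin(q) + sin(2*q))/(6*cos(q) - 3*cos(2*q) - 8)^2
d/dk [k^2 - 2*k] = 2*k - 2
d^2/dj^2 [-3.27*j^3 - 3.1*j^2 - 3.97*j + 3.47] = -19.62*j - 6.2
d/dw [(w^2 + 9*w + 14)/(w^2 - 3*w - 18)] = 4*(-3*w^2 - 16*w - 30)/(w^4 - 6*w^3 - 27*w^2 + 108*w + 324)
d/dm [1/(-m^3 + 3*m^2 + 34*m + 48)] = (3*m^2 - 6*m - 34)/(-m^3 + 3*m^2 + 34*m + 48)^2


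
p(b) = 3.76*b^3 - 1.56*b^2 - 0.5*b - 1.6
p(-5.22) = -576.31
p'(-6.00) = 424.30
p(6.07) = 778.81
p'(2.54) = 64.35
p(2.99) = 83.47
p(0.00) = -1.60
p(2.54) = 48.68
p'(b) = 11.28*b^2 - 3.12*b - 0.5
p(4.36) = 278.20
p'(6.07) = 396.17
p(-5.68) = -738.11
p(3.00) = 84.38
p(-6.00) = -866.92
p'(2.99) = 91.02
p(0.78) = -1.15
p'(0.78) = 3.93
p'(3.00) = 91.66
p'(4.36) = 200.33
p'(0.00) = -0.50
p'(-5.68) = 381.14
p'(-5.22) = 323.15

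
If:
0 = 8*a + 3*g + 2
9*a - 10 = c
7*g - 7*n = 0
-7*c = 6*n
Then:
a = 74/47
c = 196/47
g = -686/141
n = -686/141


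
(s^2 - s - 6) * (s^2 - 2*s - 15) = s^4 - 3*s^3 - 19*s^2 + 27*s + 90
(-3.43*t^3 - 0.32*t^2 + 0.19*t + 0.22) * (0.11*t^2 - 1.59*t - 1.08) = -0.3773*t^5 + 5.4185*t^4 + 4.2341*t^3 + 0.0677*t^2 - 0.555*t - 0.2376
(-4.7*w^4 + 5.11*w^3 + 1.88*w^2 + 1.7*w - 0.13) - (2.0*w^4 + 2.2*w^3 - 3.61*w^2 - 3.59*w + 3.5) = -6.7*w^4 + 2.91*w^3 + 5.49*w^2 + 5.29*w - 3.63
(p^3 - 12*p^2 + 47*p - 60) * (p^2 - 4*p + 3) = p^5 - 16*p^4 + 98*p^3 - 284*p^2 + 381*p - 180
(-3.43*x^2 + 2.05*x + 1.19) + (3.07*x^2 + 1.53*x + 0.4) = -0.36*x^2 + 3.58*x + 1.59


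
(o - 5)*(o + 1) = o^2 - 4*o - 5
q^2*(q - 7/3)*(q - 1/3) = q^4 - 8*q^3/3 + 7*q^2/9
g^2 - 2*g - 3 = (g - 3)*(g + 1)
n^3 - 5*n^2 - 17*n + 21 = (n - 7)*(n - 1)*(n + 3)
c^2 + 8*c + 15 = (c + 3)*(c + 5)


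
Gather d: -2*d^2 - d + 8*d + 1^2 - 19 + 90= -2*d^2 + 7*d + 72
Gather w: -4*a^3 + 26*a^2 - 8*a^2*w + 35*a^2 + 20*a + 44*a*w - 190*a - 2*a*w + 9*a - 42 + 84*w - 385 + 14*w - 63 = -4*a^3 + 61*a^2 - 161*a + w*(-8*a^2 + 42*a + 98) - 490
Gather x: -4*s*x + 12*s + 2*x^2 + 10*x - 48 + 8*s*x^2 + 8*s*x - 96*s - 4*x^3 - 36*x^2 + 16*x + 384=-84*s - 4*x^3 + x^2*(8*s - 34) + x*(4*s + 26) + 336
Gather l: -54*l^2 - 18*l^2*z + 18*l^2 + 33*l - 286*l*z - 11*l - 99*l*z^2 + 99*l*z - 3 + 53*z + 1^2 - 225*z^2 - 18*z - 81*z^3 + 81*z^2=l^2*(-18*z - 36) + l*(-99*z^2 - 187*z + 22) - 81*z^3 - 144*z^2 + 35*z - 2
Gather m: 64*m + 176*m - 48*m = 192*m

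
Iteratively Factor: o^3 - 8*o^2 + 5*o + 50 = (o - 5)*(o^2 - 3*o - 10) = (o - 5)*(o + 2)*(o - 5)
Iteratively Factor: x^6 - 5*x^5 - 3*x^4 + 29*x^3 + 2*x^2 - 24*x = (x - 4)*(x^5 - x^4 - 7*x^3 + x^2 + 6*x) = x*(x - 4)*(x^4 - x^3 - 7*x^2 + x + 6) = x*(x - 4)*(x + 1)*(x^3 - 2*x^2 - 5*x + 6) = x*(x - 4)*(x - 1)*(x + 1)*(x^2 - x - 6) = x*(x - 4)*(x - 3)*(x - 1)*(x + 1)*(x + 2)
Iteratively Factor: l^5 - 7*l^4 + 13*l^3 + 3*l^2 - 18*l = (l - 3)*(l^4 - 4*l^3 + l^2 + 6*l) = (l - 3)*(l + 1)*(l^3 - 5*l^2 + 6*l) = l*(l - 3)*(l + 1)*(l^2 - 5*l + 6) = l*(l - 3)^2*(l + 1)*(l - 2)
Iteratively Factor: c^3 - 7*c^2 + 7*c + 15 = (c + 1)*(c^2 - 8*c + 15) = (c - 5)*(c + 1)*(c - 3)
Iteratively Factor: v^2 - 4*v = (v)*(v - 4)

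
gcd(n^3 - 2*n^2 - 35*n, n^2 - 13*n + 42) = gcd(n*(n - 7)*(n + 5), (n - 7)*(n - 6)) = n - 7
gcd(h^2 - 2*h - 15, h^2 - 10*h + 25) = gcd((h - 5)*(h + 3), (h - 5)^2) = h - 5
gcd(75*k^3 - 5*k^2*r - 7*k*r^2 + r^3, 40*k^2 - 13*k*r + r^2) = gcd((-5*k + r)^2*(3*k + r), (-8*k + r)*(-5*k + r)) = -5*k + r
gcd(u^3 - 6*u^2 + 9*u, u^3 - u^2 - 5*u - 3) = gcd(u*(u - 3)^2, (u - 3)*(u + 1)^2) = u - 3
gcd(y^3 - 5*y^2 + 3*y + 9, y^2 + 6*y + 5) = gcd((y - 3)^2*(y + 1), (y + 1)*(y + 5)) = y + 1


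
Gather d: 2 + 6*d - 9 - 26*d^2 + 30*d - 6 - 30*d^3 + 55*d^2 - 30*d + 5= -30*d^3 + 29*d^2 + 6*d - 8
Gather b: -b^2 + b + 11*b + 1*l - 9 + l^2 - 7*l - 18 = -b^2 + 12*b + l^2 - 6*l - 27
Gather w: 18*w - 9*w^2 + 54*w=-9*w^2 + 72*w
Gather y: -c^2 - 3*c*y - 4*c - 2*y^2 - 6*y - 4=-c^2 - 4*c - 2*y^2 + y*(-3*c - 6) - 4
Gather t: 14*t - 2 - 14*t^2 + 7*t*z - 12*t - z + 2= -14*t^2 + t*(7*z + 2) - z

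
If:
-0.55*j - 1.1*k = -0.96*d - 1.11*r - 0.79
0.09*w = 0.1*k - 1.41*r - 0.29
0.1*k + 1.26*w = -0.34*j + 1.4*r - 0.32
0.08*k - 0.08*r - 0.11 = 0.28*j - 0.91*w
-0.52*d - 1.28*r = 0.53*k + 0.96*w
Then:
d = -0.16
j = -0.86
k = 0.88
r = -0.13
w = -0.23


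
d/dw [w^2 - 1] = 2*w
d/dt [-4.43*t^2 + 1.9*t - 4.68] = 1.9 - 8.86*t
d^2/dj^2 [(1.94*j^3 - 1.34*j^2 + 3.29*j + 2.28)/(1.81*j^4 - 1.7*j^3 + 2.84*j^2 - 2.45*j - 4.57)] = (12.711268*j^9 - 26.339844*j^8 + 94.2452520000001*j^7 + 132.621612*j^6 + 213.396288*j^5 - 131.128866*j^4 + 554.122172*j^3 + 112.885908*j^2 + 297.836388*j - 43.089774)/(5.929741*j^12 - 16.70811*j^11 + 43.605072*j^10 - 81.424415*j^9 + 68.735577*j^8 - 53.5686*j^7 - 54.100189*j^6 + 164.08284*j^5 - 60.237369*j^4 + 69.569245*j^3 + 95.645073*j^2 - 153.504015*j - 95.443993)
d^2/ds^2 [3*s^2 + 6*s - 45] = 6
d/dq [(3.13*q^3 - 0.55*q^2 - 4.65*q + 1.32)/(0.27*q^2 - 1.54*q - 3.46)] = (0.8451*q^4 - 9.6404*q^3 - 30.3869*q^2 + 3.0932*q + 18.1218)/(0.0729*q^4 - 0.8316*q^3 + 0.5032*q^2 + 10.6568*q + 11.9716)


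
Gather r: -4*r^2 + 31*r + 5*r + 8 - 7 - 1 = -4*r^2 + 36*r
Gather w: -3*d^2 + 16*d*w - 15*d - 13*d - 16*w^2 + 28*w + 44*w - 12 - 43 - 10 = -3*d^2 - 28*d - 16*w^2 + w*(16*d + 72) - 65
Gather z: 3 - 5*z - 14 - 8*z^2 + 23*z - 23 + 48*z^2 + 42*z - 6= 40*z^2 + 60*z - 40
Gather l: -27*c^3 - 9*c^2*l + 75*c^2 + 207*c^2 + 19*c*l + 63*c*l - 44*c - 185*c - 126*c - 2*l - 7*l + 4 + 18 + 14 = -27*c^3 + 282*c^2 - 355*c + l*(-9*c^2 + 82*c - 9) + 36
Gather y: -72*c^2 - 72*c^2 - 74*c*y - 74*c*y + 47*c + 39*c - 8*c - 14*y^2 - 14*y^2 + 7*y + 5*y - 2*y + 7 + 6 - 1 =-144*c^2 + 78*c - 28*y^2 + y*(10 - 148*c) + 12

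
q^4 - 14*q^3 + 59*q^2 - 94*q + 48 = (q - 8)*(q - 3)*(q - 2)*(q - 1)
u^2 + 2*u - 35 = (u - 5)*(u + 7)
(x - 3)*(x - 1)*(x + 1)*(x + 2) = x^4 - x^3 - 7*x^2 + x + 6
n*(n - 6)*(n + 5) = n^3 - n^2 - 30*n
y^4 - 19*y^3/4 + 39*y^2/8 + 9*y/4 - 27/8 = (y - 3)*(y - 3/2)*(y - 1)*(y + 3/4)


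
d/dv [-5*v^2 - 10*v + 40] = -10*v - 10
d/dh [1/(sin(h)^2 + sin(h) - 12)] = -(2*sin(h) + 1)*cos(h)/(sin(h)^2 + sin(h) - 12)^2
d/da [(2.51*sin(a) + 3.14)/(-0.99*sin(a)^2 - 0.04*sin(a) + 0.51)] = (2.4849*sin(a)^2 + 6.2172*sin(a) + 1.4057)*cos(a)/(0.9801*sin(a)^4 + 0.0792*sin(a)^3 - 1.0082*sin(a)^2 - 0.0408*sin(a) + 0.2601)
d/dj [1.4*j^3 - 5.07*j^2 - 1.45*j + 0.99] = 4.2*j^2 - 10.14*j - 1.45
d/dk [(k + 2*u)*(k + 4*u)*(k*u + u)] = u*(3*k^2 + 12*k*u + 2*k + 8*u^2 + 6*u)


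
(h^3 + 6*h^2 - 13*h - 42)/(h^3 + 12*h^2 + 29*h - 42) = (h^2 - h - 6)/(h^2 + 5*h - 6)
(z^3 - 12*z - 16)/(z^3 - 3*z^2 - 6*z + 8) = (z + 2)/(z - 1)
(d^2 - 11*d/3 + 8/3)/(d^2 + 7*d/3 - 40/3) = (d - 1)/(d + 5)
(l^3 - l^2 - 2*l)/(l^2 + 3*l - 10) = l*(l + 1)/(l + 5)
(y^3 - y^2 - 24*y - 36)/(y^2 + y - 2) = (y^2 - 3*y - 18)/(y - 1)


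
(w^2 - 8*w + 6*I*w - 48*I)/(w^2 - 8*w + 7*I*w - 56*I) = (w + 6*I)/(w + 7*I)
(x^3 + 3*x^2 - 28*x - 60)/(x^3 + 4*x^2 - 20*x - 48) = (x - 5)/(x - 4)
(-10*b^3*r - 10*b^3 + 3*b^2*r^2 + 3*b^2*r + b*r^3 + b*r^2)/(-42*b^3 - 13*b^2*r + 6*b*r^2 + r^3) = b*(10*b^2*r + 10*b^2 - 3*b*r^2 - 3*b*r - r^3 - r^2)/(42*b^3 + 13*b^2*r - 6*b*r^2 - r^3)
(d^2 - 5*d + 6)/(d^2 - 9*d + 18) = (d - 2)/(d - 6)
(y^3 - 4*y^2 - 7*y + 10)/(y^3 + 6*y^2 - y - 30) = (y^3 - 4*y^2 - 7*y + 10)/(y^3 + 6*y^2 - y - 30)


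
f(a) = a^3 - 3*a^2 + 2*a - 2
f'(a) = 3*a^2 - 6*a + 2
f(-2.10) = -28.69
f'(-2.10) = 27.83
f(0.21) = -1.70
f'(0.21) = 0.87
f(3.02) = 4.22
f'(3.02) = 11.24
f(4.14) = 25.82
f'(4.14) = 28.58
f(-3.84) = -110.54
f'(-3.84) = 69.28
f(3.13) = 5.53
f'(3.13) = 12.61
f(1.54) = -2.38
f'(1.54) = -0.13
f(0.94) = -1.94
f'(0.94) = -0.99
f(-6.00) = -338.00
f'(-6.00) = 146.00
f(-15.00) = -4082.00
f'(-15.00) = 767.00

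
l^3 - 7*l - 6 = (l - 3)*(l + 1)*(l + 2)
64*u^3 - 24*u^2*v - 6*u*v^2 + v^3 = (-8*u + v)*(-2*u + v)*(4*u + v)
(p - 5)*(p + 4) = p^2 - p - 20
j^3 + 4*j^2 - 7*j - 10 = (j - 2)*(j + 1)*(j + 5)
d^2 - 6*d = d*(d - 6)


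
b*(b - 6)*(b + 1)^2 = b^4 - 4*b^3 - 11*b^2 - 6*b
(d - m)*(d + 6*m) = d^2 + 5*d*m - 6*m^2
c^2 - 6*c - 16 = (c - 8)*(c + 2)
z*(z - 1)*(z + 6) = z^3 + 5*z^2 - 6*z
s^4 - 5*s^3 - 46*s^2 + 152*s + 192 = (s - 8)*(s - 4)*(s + 1)*(s + 6)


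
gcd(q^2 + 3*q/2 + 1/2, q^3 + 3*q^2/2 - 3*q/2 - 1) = q + 1/2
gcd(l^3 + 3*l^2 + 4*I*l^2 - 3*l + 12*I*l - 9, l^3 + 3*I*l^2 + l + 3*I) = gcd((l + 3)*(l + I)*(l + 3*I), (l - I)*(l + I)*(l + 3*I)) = l^2 + 4*I*l - 3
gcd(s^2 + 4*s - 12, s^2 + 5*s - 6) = s + 6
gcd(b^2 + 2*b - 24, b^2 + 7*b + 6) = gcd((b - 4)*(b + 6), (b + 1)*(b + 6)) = b + 6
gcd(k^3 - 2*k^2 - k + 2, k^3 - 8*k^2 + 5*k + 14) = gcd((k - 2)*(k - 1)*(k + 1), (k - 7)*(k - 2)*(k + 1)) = k^2 - k - 2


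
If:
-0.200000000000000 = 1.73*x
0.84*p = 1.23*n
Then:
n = 0.682926829268293*p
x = -0.12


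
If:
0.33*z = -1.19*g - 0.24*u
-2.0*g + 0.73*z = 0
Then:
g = 0.365*z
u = -3.18479166666667*z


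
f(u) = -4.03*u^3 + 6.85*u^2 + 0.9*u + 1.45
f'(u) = -12.09*u^2 + 13.7*u + 0.9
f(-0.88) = 8.71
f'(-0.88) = -20.52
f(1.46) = 4.82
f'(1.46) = -4.87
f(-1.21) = 17.53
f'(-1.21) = -33.38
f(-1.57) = 32.52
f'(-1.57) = -50.41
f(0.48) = 3.01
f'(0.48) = 4.69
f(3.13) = -52.20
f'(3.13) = -74.66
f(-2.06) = 63.89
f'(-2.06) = -78.63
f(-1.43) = 25.96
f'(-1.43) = -43.41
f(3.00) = -43.01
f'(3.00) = -66.81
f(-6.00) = 1113.13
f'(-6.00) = -516.54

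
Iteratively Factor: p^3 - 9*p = (p)*(p^2 - 9) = p*(p + 3)*(p - 3)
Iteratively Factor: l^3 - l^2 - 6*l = (l - 3)*(l^2 + 2*l) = (l - 3)*(l + 2)*(l)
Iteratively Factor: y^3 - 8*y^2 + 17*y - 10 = (y - 5)*(y^2 - 3*y + 2) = (y - 5)*(y - 2)*(y - 1)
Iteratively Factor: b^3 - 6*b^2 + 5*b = (b - 1)*(b^2 - 5*b) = b*(b - 1)*(b - 5)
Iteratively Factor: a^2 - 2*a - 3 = (a + 1)*(a - 3)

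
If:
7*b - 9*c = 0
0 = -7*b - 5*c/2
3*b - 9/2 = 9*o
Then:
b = 0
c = 0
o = -1/2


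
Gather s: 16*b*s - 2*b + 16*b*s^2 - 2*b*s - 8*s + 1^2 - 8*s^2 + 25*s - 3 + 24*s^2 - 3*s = -2*b + s^2*(16*b + 16) + s*(14*b + 14) - 2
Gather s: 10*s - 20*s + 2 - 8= -10*s - 6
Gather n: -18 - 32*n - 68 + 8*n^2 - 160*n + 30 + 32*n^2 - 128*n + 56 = 40*n^2 - 320*n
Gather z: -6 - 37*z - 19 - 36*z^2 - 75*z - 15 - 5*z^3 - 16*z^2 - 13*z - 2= -5*z^3 - 52*z^2 - 125*z - 42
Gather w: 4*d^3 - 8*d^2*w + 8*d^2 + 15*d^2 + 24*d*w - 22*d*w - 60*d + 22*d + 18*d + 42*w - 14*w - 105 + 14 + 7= 4*d^3 + 23*d^2 - 20*d + w*(-8*d^2 + 2*d + 28) - 84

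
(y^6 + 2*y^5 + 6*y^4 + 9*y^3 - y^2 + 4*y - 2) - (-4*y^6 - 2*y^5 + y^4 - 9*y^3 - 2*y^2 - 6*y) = 5*y^6 + 4*y^5 + 5*y^4 + 18*y^3 + y^2 + 10*y - 2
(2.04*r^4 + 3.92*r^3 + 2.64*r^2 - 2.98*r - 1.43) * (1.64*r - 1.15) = 3.3456*r^5 + 4.0828*r^4 - 0.1784*r^3 - 7.9232*r^2 + 1.0818*r + 1.6445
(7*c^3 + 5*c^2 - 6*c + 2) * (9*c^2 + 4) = 63*c^5 + 45*c^4 - 26*c^3 + 38*c^2 - 24*c + 8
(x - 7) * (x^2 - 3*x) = x^3 - 10*x^2 + 21*x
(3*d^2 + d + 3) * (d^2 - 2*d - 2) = 3*d^4 - 5*d^3 - 5*d^2 - 8*d - 6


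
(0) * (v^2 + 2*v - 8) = 0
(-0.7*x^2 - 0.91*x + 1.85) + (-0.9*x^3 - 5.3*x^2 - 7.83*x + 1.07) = -0.9*x^3 - 6.0*x^2 - 8.74*x + 2.92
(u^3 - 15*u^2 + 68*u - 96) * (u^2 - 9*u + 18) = u^5 - 24*u^4 + 221*u^3 - 978*u^2 + 2088*u - 1728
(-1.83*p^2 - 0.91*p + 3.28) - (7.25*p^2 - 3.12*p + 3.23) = -9.08*p^2 + 2.21*p + 0.0499999999999998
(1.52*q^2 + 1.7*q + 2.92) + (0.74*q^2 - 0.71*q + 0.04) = 2.26*q^2 + 0.99*q + 2.96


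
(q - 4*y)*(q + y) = q^2 - 3*q*y - 4*y^2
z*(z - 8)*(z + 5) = z^3 - 3*z^2 - 40*z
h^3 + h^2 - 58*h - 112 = (h - 8)*(h + 2)*(h + 7)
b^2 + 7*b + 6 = (b + 1)*(b + 6)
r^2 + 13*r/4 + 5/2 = (r + 5/4)*(r + 2)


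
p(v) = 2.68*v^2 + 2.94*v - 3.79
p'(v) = 5.36*v + 2.94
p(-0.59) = -4.59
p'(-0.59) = -0.22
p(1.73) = 9.32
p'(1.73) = 12.21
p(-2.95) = 10.86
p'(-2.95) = -12.87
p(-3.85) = 24.62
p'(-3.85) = -17.70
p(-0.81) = -4.41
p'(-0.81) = -1.40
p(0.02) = -3.73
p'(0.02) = 3.05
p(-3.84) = 24.44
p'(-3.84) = -17.64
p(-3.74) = 22.70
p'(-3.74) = -17.11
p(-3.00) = 11.51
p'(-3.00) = -13.14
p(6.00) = 110.33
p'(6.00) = 35.10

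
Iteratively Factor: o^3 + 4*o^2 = (o)*(o^2 + 4*o) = o*(o + 4)*(o)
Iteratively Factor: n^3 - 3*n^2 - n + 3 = (n - 3)*(n^2 - 1) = (n - 3)*(n - 1)*(n + 1)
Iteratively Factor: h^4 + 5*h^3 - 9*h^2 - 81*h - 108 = (h - 4)*(h^3 + 9*h^2 + 27*h + 27) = (h - 4)*(h + 3)*(h^2 + 6*h + 9) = (h - 4)*(h + 3)^2*(h + 3)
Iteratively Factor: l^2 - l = (l - 1)*(l)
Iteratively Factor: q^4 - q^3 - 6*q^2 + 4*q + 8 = (q + 2)*(q^3 - 3*q^2 + 4) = (q - 2)*(q + 2)*(q^2 - q - 2) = (q - 2)^2*(q + 2)*(q + 1)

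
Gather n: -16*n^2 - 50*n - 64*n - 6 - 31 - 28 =-16*n^2 - 114*n - 65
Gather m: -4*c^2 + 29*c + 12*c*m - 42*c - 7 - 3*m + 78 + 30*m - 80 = -4*c^2 - 13*c + m*(12*c + 27) - 9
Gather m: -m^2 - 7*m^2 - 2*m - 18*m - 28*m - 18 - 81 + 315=-8*m^2 - 48*m + 216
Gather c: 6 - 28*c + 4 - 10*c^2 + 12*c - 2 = -10*c^2 - 16*c + 8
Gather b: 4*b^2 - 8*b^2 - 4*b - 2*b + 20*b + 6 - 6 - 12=-4*b^2 + 14*b - 12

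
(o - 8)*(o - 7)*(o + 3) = o^3 - 12*o^2 + 11*o + 168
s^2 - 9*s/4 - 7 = (s - 4)*(s + 7/4)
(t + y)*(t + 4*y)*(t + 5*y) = t^3 + 10*t^2*y + 29*t*y^2 + 20*y^3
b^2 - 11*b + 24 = (b - 8)*(b - 3)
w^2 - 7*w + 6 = (w - 6)*(w - 1)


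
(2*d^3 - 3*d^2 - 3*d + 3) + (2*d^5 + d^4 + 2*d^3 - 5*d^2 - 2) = 2*d^5 + d^4 + 4*d^3 - 8*d^2 - 3*d + 1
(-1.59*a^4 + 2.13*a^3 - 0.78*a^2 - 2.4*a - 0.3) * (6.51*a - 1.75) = -10.3509*a^5 + 16.6488*a^4 - 8.8053*a^3 - 14.259*a^2 + 2.247*a + 0.525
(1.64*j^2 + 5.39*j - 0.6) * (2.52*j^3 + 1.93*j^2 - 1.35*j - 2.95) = 4.1328*j^5 + 16.748*j^4 + 6.6767*j^3 - 13.2725*j^2 - 15.0905*j + 1.77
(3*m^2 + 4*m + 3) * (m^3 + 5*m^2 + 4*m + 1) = 3*m^5 + 19*m^4 + 35*m^3 + 34*m^2 + 16*m + 3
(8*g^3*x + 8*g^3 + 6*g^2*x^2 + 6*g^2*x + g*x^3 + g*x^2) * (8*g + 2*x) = 64*g^4*x + 64*g^4 + 64*g^3*x^2 + 64*g^3*x + 20*g^2*x^3 + 20*g^2*x^2 + 2*g*x^4 + 2*g*x^3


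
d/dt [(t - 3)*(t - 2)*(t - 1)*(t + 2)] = 4*t^3 - 12*t^2 - 2*t + 16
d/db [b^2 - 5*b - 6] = 2*b - 5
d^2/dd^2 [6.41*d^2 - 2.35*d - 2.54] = 12.8200000000000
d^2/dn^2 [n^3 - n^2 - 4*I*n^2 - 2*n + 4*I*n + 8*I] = 6*n - 2 - 8*I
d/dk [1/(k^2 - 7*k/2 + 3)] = 2*(7 - 4*k)/(2*k^2 - 7*k + 6)^2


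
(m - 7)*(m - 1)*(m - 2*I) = m^3 - 8*m^2 - 2*I*m^2 + 7*m + 16*I*m - 14*I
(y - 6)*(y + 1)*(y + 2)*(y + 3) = y^4 - 25*y^2 - 60*y - 36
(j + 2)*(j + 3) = j^2 + 5*j + 6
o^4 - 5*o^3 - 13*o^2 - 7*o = o*(o - 7)*(o + 1)^2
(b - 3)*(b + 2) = b^2 - b - 6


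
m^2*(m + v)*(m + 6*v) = m^4 + 7*m^3*v + 6*m^2*v^2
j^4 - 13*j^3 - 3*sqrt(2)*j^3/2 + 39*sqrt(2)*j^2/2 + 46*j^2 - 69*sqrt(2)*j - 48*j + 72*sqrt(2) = (j - 8)*(j - 3)*(j - 2)*(j - 3*sqrt(2)/2)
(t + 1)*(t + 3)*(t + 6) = t^3 + 10*t^2 + 27*t + 18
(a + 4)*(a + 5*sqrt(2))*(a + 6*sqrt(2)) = a^3 + 4*a^2 + 11*sqrt(2)*a^2 + 60*a + 44*sqrt(2)*a + 240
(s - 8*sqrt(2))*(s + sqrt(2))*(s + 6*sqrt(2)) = s^3 - sqrt(2)*s^2 - 100*s - 96*sqrt(2)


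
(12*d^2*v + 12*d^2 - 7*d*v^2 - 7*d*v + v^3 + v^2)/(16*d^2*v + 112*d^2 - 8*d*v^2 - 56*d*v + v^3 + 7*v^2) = (-3*d*v - 3*d + v^2 + v)/(-4*d*v - 28*d + v^2 + 7*v)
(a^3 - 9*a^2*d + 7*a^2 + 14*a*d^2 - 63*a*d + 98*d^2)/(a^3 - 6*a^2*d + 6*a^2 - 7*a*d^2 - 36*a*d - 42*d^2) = (a^2 - 2*a*d + 7*a - 14*d)/(a^2 + a*d + 6*a + 6*d)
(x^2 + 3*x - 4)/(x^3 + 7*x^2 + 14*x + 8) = (x - 1)/(x^2 + 3*x + 2)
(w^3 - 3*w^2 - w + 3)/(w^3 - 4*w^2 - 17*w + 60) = (w^2 - 1)/(w^2 - w - 20)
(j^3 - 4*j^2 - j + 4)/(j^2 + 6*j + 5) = (j^2 - 5*j + 4)/(j + 5)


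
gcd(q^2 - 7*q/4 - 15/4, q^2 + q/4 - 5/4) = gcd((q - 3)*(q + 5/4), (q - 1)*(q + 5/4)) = q + 5/4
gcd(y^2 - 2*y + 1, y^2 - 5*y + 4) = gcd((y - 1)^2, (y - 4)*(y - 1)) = y - 1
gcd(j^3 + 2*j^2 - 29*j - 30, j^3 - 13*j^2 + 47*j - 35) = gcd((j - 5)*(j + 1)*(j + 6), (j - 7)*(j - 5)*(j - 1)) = j - 5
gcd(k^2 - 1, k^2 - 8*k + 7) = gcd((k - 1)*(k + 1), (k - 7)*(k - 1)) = k - 1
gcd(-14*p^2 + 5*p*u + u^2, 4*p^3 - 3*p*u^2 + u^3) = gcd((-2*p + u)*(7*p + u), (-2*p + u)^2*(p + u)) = 2*p - u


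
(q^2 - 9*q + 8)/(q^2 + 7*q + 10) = (q^2 - 9*q + 8)/(q^2 + 7*q + 10)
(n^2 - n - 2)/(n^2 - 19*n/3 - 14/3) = 3*(-n^2 + n + 2)/(-3*n^2 + 19*n + 14)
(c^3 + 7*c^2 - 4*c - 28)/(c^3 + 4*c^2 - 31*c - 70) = (c - 2)/(c - 5)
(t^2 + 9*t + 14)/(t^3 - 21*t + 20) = (t^2 + 9*t + 14)/(t^3 - 21*t + 20)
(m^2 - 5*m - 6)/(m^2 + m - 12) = (m^2 - 5*m - 6)/(m^2 + m - 12)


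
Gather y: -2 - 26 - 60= -88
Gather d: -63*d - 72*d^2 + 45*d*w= -72*d^2 + d*(45*w - 63)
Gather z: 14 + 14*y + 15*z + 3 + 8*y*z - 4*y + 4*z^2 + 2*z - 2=10*y + 4*z^2 + z*(8*y + 17) + 15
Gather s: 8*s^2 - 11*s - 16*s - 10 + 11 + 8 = 8*s^2 - 27*s + 9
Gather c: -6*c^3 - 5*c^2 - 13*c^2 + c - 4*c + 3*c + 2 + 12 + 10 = -6*c^3 - 18*c^2 + 24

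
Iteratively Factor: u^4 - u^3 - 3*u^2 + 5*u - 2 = (u + 2)*(u^3 - 3*u^2 + 3*u - 1) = (u - 1)*(u + 2)*(u^2 - 2*u + 1) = (u - 1)^2*(u + 2)*(u - 1)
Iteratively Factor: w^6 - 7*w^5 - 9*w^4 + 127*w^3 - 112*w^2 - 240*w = (w - 5)*(w^5 - 2*w^4 - 19*w^3 + 32*w^2 + 48*w) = (w - 5)*(w - 4)*(w^4 + 2*w^3 - 11*w^2 - 12*w) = w*(w - 5)*(w - 4)*(w^3 + 2*w^2 - 11*w - 12) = w*(w - 5)*(w - 4)*(w - 3)*(w^2 + 5*w + 4) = w*(w - 5)*(w - 4)*(w - 3)*(w + 4)*(w + 1)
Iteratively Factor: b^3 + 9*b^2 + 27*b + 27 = (b + 3)*(b^2 + 6*b + 9) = (b + 3)^2*(b + 3)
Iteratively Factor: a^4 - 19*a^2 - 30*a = (a + 3)*(a^3 - 3*a^2 - 10*a) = (a - 5)*(a + 3)*(a^2 + 2*a) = a*(a - 5)*(a + 3)*(a + 2)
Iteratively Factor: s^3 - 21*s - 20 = (s - 5)*(s^2 + 5*s + 4) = (s - 5)*(s + 1)*(s + 4)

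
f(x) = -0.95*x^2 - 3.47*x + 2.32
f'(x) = -1.9*x - 3.47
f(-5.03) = -4.26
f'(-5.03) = 6.09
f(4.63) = -34.11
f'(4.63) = -12.27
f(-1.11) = 5.00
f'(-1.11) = -1.36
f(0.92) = -1.68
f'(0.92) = -5.22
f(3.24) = -18.90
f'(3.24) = -9.63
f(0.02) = 2.25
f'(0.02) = -3.51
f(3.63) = -22.79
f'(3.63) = -10.37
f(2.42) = -11.64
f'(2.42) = -8.07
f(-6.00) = -11.06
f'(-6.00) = 7.93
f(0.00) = 2.32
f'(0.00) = -3.47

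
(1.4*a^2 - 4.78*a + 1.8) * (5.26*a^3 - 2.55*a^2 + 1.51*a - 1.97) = 7.364*a^5 - 28.7128*a^4 + 23.771*a^3 - 14.5658*a^2 + 12.1346*a - 3.546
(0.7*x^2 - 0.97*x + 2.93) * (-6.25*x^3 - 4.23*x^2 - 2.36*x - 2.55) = -4.375*x^5 + 3.1015*x^4 - 15.8614*x^3 - 11.8897*x^2 - 4.4413*x - 7.4715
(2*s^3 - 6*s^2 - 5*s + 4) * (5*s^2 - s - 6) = 10*s^5 - 32*s^4 - 31*s^3 + 61*s^2 + 26*s - 24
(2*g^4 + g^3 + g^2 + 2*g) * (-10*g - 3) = -20*g^5 - 16*g^4 - 13*g^3 - 23*g^2 - 6*g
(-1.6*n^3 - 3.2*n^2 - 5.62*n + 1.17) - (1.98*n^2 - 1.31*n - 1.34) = -1.6*n^3 - 5.18*n^2 - 4.31*n + 2.51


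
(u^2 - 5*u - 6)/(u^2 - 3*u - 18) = (u + 1)/(u + 3)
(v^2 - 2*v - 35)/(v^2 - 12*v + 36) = (v^2 - 2*v - 35)/(v^2 - 12*v + 36)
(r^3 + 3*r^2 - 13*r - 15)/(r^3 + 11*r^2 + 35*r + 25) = (r - 3)/(r + 5)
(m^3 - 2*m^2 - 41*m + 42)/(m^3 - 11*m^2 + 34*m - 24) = (m^2 - m - 42)/(m^2 - 10*m + 24)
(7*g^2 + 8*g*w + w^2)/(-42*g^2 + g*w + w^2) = (g + w)/(-6*g + w)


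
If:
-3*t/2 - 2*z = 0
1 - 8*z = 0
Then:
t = -1/6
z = 1/8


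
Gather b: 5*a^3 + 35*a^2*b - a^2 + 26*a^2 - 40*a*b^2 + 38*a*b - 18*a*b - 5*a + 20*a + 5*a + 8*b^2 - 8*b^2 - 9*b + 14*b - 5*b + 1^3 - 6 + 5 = 5*a^3 + 25*a^2 - 40*a*b^2 + 20*a + b*(35*a^2 + 20*a)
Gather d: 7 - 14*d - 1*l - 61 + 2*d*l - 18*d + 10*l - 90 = d*(2*l - 32) + 9*l - 144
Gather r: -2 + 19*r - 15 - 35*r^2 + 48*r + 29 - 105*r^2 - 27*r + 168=-140*r^2 + 40*r + 180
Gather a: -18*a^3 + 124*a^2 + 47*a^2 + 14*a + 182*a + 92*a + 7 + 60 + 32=-18*a^3 + 171*a^2 + 288*a + 99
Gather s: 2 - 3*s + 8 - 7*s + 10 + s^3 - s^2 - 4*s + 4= s^3 - s^2 - 14*s + 24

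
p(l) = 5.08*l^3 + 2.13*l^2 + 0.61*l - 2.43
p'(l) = 15.24*l^2 + 4.26*l + 0.61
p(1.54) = 22.11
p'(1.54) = 43.31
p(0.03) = -2.41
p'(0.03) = 0.75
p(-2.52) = -71.74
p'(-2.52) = 86.65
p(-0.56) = -3.00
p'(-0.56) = 3.00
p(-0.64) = -3.28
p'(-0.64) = 4.13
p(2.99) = 154.23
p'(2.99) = 149.59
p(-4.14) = -328.91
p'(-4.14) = 244.18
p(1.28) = 12.49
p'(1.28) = 31.03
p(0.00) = -2.43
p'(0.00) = 0.61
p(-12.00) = -8481.27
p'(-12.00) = 2144.05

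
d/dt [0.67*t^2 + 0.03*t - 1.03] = 1.34*t + 0.03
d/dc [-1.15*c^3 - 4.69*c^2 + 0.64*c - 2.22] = -3.45*c^2 - 9.38*c + 0.64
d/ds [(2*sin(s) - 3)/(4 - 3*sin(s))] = -cos(s)/(3*sin(s) - 4)^2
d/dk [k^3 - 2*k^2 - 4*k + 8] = 3*k^2 - 4*k - 4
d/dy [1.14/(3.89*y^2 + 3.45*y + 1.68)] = (-8.8692*y - 3.933)/(3.89*y^2 + 3.45*y + 1.68)^2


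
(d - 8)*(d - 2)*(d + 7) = d^3 - 3*d^2 - 54*d + 112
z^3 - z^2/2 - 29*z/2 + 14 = (z - 7/2)*(z - 1)*(z + 4)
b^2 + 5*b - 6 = (b - 1)*(b + 6)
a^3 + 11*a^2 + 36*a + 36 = (a + 2)*(a + 3)*(a + 6)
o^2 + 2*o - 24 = (o - 4)*(o + 6)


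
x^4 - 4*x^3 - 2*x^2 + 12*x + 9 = (x - 3)^2*(x + 1)^2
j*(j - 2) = j^2 - 2*j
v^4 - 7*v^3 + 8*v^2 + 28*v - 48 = (v - 4)*(v - 3)*(v - 2)*(v + 2)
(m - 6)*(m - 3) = m^2 - 9*m + 18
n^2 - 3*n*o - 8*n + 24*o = (n - 8)*(n - 3*o)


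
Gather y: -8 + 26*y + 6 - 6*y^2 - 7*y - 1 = -6*y^2 + 19*y - 3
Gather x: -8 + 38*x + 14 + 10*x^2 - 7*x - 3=10*x^2 + 31*x + 3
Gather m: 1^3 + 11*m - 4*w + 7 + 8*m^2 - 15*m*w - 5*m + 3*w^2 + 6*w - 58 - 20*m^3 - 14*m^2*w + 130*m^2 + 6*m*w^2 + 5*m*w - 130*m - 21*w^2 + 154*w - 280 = -20*m^3 + m^2*(138 - 14*w) + m*(6*w^2 - 10*w - 124) - 18*w^2 + 156*w - 330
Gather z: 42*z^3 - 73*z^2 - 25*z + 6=42*z^3 - 73*z^2 - 25*z + 6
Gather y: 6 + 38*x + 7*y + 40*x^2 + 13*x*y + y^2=40*x^2 + 38*x + y^2 + y*(13*x + 7) + 6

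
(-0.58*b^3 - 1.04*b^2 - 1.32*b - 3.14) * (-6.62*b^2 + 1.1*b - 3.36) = 3.8396*b^5 + 6.2468*b^4 + 9.5432*b^3 + 22.8292*b^2 + 0.981199999999999*b + 10.5504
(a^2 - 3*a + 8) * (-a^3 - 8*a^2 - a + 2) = -a^5 - 5*a^4 + 15*a^3 - 59*a^2 - 14*a + 16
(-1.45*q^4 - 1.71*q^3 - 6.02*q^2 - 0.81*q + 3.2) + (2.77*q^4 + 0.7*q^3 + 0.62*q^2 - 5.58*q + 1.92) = 1.32*q^4 - 1.01*q^3 - 5.4*q^2 - 6.39*q + 5.12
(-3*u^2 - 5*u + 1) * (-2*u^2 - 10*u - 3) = 6*u^4 + 40*u^3 + 57*u^2 + 5*u - 3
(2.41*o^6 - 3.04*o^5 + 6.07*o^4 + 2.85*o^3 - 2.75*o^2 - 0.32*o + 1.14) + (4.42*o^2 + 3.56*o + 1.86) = 2.41*o^6 - 3.04*o^5 + 6.07*o^4 + 2.85*o^3 + 1.67*o^2 + 3.24*o + 3.0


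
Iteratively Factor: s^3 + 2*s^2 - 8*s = (s - 2)*(s^2 + 4*s) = s*(s - 2)*(s + 4)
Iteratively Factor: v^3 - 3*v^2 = (v)*(v^2 - 3*v) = v*(v - 3)*(v)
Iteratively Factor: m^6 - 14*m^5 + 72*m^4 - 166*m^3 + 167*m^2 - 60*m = (m - 4)*(m^5 - 10*m^4 + 32*m^3 - 38*m^2 + 15*m) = (m - 4)*(m - 3)*(m^4 - 7*m^3 + 11*m^2 - 5*m) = (m - 4)*(m - 3)*(m - 1)*(m^3 - 6*m^2 + 5*m) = (m - 5)*(m - 4)*(m - 3)*(m - 1)*(m^2 - m) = (m - 5)*(m - 4)*(m - 3)*(m - 1)^2*(m)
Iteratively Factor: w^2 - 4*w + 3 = (w - 1)*(w - 3)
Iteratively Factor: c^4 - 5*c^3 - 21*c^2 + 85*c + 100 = (c - 5)*(c^3 - 21*c - 20) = (c - 5)*(c + 4)*(c^2 - 4*c - 5) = (c - 5)^2*(c + 4)*(c + 1)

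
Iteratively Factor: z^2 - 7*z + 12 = (z - 3)*(z - 4)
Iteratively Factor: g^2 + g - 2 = (g - 1)*(g + 2)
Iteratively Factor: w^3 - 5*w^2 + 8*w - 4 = (w - 2)*(w^2 - 3*w + 2) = (w - 2)^2*(w - 1)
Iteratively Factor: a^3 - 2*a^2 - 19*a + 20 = (a - 1)*(a^2 - a - 20) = (a - 1)*(a + 4)*(a - 5)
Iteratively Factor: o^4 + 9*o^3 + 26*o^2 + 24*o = (o + 2)*(o^3 + 7*o^2 + 12*o) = (o + 2)*(o + 4)*(o^2 + 3*o) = o*(o + 2)*(o + 4)*(o + 3)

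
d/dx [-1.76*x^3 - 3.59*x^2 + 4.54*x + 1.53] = -5.28*x^2 - 7.18*x + 4.54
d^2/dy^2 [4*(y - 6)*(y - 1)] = 8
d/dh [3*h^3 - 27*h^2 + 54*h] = 9*h^2 - 54*h + 54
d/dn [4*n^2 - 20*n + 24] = 8*n - 20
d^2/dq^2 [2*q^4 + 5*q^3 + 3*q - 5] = 6*q*(4*q + 5)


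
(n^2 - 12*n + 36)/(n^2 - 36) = (n - 6)/(n + 6)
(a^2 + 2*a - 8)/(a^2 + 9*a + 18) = (a^2 + 2*a - 8)/(a^2 + 9*a + 18)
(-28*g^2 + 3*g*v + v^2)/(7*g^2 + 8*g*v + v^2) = (-4*g + v)/(g + v)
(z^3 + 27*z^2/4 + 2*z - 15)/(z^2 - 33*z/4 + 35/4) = (z^2 + 8*z + 12)/(z - 7)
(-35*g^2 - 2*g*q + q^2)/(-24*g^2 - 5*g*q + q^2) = (35*g^2 + 2*g*q - q^2)/(24*g^2 + 5*g*q - q^2)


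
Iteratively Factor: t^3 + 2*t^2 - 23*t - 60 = (t + 3)*(t^2 - t - 20) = (t - 5)*(t + 3)*(t + 4)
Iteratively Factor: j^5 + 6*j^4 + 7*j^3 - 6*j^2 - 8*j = (j + 4)*(j^4 + 2*j^3 - j^2 - 2*j) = (j - 1)*(j + 4)*(j^3 + 3*j^2 + 2*j) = (j - 1)*(j + 1)*(j + 4)*(j^2 + 2*j) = (j - 1)*(j + 1)*(j + 2)*(j + 4)*(j)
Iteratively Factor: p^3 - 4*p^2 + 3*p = (p - 1)*(p^2 - 3*p) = (p - 3)*(p - 1)*(p)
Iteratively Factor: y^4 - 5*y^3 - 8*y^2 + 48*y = (y - 4)*(y^3 - y^2 - 12*y) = y*(y - 4)*(y^2 - y - 12) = y*(y - 4)^2*(y + 3)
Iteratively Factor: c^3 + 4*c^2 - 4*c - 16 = (c - 2)*(c^2 + 6*c + 8) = (c - 2)*(c + 2)*(c + 4)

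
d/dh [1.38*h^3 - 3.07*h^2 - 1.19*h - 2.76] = 4.14*h^2 - 6.14*h - 1.19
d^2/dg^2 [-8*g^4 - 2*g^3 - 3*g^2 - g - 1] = -96*g^2 - 12*g - 6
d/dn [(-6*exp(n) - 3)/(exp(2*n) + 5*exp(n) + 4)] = (6*exp(2*n) + 6*exp(n) - 9)*exp(n)/(exp(4*n) + 10*exp(3*n) + 33*exp(2*n) + 40*exp(n) + 16)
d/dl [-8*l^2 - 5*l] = -16*l - 5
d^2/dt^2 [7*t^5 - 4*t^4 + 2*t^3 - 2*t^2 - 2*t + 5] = 140*t^3 - 48*t^2 + 12*t - 4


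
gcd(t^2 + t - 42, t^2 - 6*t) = t - 6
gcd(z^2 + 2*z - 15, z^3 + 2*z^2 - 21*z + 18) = z - 3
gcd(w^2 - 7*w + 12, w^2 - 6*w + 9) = w - 3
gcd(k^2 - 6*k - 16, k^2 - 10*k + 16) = k - 8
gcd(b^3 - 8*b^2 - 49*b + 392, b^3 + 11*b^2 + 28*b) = b + 7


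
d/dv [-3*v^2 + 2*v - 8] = 2 - 6*v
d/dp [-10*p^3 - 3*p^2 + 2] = 6*p*(-5*p - 1)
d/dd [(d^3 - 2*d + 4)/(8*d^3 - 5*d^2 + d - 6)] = (-5*d^4 + 34*d^3 - 124*d^2 + 40*d + 8)/(64*d^6 - 80*d^5 + 41*d^4 - 106*d^3 + 61*d^2 - 12*d + 36)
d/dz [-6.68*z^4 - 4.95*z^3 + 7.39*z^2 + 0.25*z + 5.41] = -26.72*z^3 - 14.85*z^2 + 14.78*z + 0.25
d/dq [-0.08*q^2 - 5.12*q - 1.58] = -0.16*q - 5.12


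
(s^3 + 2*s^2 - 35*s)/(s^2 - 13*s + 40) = s*(s + 7)/(s - 8)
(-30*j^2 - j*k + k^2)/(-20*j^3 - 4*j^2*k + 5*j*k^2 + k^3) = (6*j - k)/(4*j^2 - k^2)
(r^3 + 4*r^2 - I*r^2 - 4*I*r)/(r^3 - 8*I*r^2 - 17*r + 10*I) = r*(r + 4)/(r^2 - 7*I*r - 10)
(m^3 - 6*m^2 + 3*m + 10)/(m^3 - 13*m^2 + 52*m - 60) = (m + 1)/(m - 6)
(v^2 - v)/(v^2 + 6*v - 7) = v/(v + 7)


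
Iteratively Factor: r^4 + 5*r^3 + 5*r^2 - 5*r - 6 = (r + 2)*(r^3 + 3*r^2 - r - 3) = (r + 2)*(r + 3)*(r^2 - 1) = (r + 1)*(r + 2)*(r + 3)*(r - 1)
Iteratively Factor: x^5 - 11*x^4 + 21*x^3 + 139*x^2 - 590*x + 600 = (x + 4)*(x^4 - 15*x^3 + 81*x^2 - 185*x + 150) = (x - 3)*(x + 4)*(x^3 - 12*x^2 + 45*x - 50) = (x - 3)*(x - 2)*(x + 4)*(x^2 - 10*x + 25) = (x - 5)*(x - 3)*(x - 2)*(x + 4)*(x - 5)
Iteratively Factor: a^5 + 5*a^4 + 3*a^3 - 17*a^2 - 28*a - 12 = (a + 2)*(a^4 + 3*a^3 - 3*a^2 - 11*a - 6) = (a + 1)*(a + 2)*(a^3 + 2*a^2 - 5*a - 6) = (a + 1)*(a + 2)*(a + 3)*(a^2 - a - 2) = (a - 2)*(a + 1)*(a + 2)*(a + 3)*(a + 1)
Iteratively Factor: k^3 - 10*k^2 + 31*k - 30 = (k - 2)*(k^2 - 8*k + 15) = (k - 3)*(k - 2)*(k - 5)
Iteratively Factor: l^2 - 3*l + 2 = (l - 1)*(l - 2)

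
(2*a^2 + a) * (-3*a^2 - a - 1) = -6*a^4 - 5*a^3 - 3*a^2 - a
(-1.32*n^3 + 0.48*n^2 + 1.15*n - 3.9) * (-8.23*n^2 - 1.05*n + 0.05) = 10.8636*n^5 - 2.5644*n^4 - 10.0345*n^3 + 30.9135*n^2 + 4.1525*n - 0.195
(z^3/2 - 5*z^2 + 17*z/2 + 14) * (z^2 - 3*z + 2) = z^5/2 - 13*z^4/2 + 49*z^3/2 - 43*z^2/2 - 25*z + 28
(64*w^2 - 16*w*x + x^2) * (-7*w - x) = -448*w^3 + 48*w^2*x + 9*w*x^2 - x^3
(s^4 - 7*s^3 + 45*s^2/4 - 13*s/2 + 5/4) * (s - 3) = s^5 - 10*s^4 + 129*s^3/4 - 161*s^2/4 + 83*s/4 - 15/4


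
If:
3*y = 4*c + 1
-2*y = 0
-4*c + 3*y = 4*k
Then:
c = -1/4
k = 1/4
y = 0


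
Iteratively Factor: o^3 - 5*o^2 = (o)*(o^2 - 5*o) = o^2*(o - 5)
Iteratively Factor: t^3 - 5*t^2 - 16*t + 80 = (t - 5)*(t^2 - 16) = (t - 5)*(t + 4)*(t - 4)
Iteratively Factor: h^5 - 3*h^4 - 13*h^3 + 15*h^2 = (h - 1)*(h^4 - 2*h^3 - 15*h^2) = (h - 5)*(h - 1)*(h^3 + 3*h^2) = h*(h - 5)*(h - 1)*(h^2 + 3*h) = h^2*(h - 5)*(h - 1)*(h + 3)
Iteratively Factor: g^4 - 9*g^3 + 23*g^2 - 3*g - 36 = (g - 3)*(g^3 - 6*g^2 + 5*g + 12) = (g - 3)^2*(g^2 - 3*g - 4) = (g - 4)*(g - 3)^2*(g + 1)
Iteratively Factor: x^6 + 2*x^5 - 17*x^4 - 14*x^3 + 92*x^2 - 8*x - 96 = (x + 3)*(x^5 - x^4 - 14*x^3 + 28*x^2 + 8*x - 32) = (x - 2)*(x + 3)*(x^4 + x^3 - 12*x^2 + 4*x + 16) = (x - 2)^2*(x + 3)*(x^3 + 3*x^2 - 6*x - 8) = (x - 2)^3*(x + 3)*(x^2 + 5*x + 4) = (x - 2)^3*(x + 3)*(x + 4)*(x + 1)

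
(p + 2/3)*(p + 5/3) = p^2 + 7*p/3 + 10/9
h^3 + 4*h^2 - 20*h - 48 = (h - 4)*(h + 2)*(h + 6)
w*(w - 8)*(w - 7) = w^3 - 15*w^2 + 56*w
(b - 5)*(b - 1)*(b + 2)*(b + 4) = b^4 - 23*b^2 - 18*b + 40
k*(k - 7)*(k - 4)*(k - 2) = k^4 - 13*k^3 + 50*k^2 - 56*k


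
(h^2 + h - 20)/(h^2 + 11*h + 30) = (h - 4)/(h + 6)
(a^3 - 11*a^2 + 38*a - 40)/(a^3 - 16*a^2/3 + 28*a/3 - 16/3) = 3*(a^2 - 9*a + 20)/(3*a^2 - 10*a + 8)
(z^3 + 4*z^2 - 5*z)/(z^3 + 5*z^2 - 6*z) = (z + 5)/(z + 6)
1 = 1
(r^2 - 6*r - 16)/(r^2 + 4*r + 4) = (r - 8)/(r + 2)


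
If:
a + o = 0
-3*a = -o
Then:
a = 0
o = 0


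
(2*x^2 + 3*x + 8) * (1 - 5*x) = -10*x^3 - 13*x^2 - 37*x + 8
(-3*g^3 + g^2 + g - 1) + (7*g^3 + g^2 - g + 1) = 4*g^3 + 2*g^2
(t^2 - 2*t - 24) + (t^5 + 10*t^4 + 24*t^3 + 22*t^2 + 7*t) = t^5 + 10*t^4 + 24*t^3 + 23*t^2 + 5*t - 24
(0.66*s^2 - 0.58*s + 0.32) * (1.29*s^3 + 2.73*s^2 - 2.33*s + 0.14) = 0.8514*s^5 + 1.0536*s^4 - 2.7084*s^3 + 2.3174*s^2 - 0.8268*s + 0.0448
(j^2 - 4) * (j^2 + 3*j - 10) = j^4 + 3*j^3 - 14*j^2 - 12*j + 40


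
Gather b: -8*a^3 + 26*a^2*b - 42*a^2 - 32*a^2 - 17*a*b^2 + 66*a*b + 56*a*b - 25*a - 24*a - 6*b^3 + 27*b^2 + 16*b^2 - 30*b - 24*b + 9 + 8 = -8*a^3 - 74*a^2 - 49*a - 6*b^3 + b^2*(43 - 17*a) + b*(26*a^2 + 122*a - 54) + 17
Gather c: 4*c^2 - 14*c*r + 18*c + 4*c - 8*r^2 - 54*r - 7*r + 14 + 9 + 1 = 4*c^2 + c*(22 - 14*r) - 8*r^2 - 61*r + 24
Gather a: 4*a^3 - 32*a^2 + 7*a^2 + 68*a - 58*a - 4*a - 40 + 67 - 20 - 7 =4*a^3 - 25*a^2 + 6*a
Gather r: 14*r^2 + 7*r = 14*r^2 + 7*r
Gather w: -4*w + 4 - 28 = -4*w - 24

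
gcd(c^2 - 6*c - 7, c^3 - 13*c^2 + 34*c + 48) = c + 1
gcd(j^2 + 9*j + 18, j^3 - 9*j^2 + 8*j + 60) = 1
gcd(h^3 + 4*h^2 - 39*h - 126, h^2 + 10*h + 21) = h^2 + 10*h + 21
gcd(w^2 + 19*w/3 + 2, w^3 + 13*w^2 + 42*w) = w + 6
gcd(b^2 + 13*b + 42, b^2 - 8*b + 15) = 1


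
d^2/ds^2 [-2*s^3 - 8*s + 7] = -12*s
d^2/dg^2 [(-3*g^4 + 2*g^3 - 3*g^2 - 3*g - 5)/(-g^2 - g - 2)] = 2*(3*g^6 + 9*g^5 + 27*g^4 + 50*g^3 + 57*g^2 - 27*g + 1)/(g^6 + 3*g^5 + 9*g^4 + 13*g^3 + 18*g^2 + 12*g + 8)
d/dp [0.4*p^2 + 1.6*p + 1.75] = 0.8*p + 1.6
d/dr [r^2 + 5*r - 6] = 2*r + 5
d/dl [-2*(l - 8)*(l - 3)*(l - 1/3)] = -6*l^2 + 136*l/3 - 166/3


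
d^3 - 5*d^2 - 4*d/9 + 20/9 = (d - 5)*(d - 2/3)*(d + 2/3)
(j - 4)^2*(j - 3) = j^3 - 11*j^2 + 40*j - 48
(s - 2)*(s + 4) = s^2 + 2*s - 8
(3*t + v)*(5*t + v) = 15*t^2 + 8*t*v + v^2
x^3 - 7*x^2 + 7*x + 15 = (x - 5)*(x - 3)*(x + 1)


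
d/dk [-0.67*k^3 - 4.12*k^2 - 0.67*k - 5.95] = -2.01*k^2 - 8.24*k - 0.67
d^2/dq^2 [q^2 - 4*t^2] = 2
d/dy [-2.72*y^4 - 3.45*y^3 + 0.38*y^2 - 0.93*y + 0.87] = -10.88*y^3 - 10.35*y^2 + 0.76*y - 0.93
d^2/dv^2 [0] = 0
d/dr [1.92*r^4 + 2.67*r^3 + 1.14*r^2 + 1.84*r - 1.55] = 7.68*r^3 + 8.01*r^2 + 2.28*r + 1.84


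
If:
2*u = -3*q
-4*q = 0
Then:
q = 0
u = 0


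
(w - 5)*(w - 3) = w^2 - 8*w + 15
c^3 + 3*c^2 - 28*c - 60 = (c - 5)*(c + 2)*(c + 6)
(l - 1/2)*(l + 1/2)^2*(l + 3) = l^4 + 7*l^3/2 + 5*l^2/4 - 7*l/8 - 3/8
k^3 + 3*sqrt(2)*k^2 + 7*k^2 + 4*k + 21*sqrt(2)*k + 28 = (k + 7)*(k + sqrt(2))*(k + 2*sqrt(2))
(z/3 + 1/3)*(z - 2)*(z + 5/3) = z^3/3 + 2*z^2/9 - 11*z/9 - 10/9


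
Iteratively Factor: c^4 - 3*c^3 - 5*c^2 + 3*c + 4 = (c - 4)*(c^3 + c^2 - c - 1) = (c - 4)*(c - 1)*(c^2 + 2*c + 1) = (c - 4)*(c - 1)*(c + 1)*(c + 1)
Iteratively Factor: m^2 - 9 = (m + 3)*(m - 3)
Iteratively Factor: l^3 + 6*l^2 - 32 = (l + 4)*(l^2 + 2*l - 8) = (l - 2)*(l + 4)*(l + 4)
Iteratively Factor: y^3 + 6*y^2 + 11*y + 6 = (y + 3)*(y^2 + 3*y + 2) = (y + 1)*(y + 3)*(y + 2)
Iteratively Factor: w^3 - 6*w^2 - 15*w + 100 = (w - 5)*(w^2 - w - 20) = (w - 5)*(w + 4)*(w - 5)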